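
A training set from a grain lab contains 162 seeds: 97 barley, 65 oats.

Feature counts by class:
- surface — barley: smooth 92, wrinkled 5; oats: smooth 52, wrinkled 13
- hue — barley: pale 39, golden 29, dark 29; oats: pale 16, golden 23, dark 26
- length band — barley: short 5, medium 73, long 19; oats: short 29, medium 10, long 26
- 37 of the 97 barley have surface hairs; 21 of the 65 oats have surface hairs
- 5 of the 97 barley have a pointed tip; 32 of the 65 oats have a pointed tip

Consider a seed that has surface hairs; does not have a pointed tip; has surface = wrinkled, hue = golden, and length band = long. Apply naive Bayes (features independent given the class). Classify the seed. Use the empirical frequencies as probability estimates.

oats

barley: (97/162) × (5/97) × (29/97) × (19/97) × (37/97) × (92/97) ≈ 0.000653897
oats: (65/162) × (13/65) × (23/65) × (26/65) × (21/65) × (33/65) ≈ 0.00186298
Highest score → oats.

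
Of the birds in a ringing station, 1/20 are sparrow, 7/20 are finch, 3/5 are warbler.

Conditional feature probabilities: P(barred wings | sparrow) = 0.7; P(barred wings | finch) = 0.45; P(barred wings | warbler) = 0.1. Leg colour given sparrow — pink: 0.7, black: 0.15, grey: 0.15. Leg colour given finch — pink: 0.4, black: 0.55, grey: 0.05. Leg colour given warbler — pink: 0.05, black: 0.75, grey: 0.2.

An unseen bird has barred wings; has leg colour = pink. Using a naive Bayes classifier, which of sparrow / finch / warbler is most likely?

finch

sparrow: 0.05 × 0.7 × 0.7 = 0.0245
finch: 0.35 × 0.45 × 0.4 = 0.063
warbler: 0.6 × 0.1 × 0.05 = 0.003
Highest score → finch.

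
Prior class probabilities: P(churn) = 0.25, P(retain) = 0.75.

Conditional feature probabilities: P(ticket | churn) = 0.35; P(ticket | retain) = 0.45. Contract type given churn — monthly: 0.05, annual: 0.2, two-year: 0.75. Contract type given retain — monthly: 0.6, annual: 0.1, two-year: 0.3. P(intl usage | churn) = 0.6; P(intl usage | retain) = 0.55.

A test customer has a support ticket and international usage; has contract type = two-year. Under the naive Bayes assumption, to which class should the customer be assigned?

churn: 0.25 × 0.35 × 0.75 × 0.6 = 0.039375
retain: 0.75 × 0.45 × 0.3 × 0.55 = 0.0556875
Highest score → retain.

retain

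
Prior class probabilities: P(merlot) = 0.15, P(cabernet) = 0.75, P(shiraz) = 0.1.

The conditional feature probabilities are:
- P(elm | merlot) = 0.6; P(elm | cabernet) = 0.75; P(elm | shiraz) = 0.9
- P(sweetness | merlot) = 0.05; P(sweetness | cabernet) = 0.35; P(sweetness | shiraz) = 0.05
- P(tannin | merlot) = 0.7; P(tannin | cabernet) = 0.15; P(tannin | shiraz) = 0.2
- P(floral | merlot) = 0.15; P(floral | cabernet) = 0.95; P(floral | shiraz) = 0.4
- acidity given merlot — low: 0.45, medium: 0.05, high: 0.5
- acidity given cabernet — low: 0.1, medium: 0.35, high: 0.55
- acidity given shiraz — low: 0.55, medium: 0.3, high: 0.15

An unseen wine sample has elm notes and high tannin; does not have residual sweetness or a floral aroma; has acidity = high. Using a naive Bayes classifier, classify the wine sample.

merlot: 0.15 × 0.6 × (1−0.05) × 0.7 × (1−0.15) × 0.5 = 0.02543625
cabernet: 0.75 × 0.75 × (1−0.35) × 0.15 × (1−0.95) × 0.55 = 0.001508203125
shiraz: 0.1 × 0.9 × (1−0.05) × 0.2 × (1−0.4) × 0.15 = 0.001539
Highest score → merlot.

merlot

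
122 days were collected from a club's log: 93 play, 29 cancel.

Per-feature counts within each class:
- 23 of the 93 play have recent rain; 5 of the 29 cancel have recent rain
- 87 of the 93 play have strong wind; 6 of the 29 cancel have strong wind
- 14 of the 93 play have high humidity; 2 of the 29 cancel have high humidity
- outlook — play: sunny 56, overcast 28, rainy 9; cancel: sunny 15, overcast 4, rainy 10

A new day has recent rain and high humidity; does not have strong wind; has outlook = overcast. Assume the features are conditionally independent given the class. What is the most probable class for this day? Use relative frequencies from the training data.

play

play: (93/122) × (23/93) × (6/93) × (14/93) × (28/93) ≈ 0.00055126
cancel: (29/122) × (5/29) × (23/29) × (2/29) × (4/29) ≈ 0.000309196
Highest score → play.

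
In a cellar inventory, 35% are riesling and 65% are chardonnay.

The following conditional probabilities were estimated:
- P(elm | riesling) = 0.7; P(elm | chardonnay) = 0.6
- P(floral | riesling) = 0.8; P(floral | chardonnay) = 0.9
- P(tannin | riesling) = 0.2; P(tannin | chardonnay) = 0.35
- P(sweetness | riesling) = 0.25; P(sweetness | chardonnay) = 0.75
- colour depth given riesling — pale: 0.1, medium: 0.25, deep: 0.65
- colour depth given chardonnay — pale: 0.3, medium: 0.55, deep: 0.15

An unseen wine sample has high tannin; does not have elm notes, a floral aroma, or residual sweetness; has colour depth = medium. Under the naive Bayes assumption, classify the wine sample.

chardonnay

riesling: 0.35 × (1−0.7) × (1−0.8) × 0.2 × (1−0.25) × 0.25 = 0.0007875
chardonnay: 0.65 × (1−0.6) × (1−0.9) × 0.35 × (1−0.75) × 0.55 = 0.00125125
Highest score → chardonnay.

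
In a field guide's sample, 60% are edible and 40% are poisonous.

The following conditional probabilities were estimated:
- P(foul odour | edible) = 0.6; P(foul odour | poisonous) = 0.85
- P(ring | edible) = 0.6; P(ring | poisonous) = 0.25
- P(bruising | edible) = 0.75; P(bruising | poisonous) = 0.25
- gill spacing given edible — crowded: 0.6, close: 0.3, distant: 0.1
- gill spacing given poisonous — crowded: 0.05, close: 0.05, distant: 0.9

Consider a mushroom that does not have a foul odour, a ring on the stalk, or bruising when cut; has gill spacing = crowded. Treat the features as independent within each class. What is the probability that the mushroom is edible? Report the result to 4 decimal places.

edible: 0.6 × (1−0.6) × (1−0.6) × (1−0.75) × 0.6 = 0.0144
poisonous: 0.4 × (1−0.85) × (1−0.25) × (1−0.25) × 0.05 = 0.0016875
P(edible | x) = 0.0144 / 0.0160875 ≈ 0.8951

0.8951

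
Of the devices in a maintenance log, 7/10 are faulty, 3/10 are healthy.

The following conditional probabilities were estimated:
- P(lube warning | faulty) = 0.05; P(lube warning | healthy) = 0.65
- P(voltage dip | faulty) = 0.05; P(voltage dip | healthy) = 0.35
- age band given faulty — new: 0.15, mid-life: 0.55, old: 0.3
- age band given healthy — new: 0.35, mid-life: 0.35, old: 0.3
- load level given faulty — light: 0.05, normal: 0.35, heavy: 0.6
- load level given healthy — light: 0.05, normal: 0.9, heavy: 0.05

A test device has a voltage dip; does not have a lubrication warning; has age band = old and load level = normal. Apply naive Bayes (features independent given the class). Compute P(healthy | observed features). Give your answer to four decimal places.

faulty: 0.7 × (1−0.05) × 0.05 × 0.3 × 0.35 = 0.00349125
healthy: 0.3 × (1−0.65) × 0.35 × 0.3 × 0.9 = 0.0099225
P(healthy | x) = 0.0099225 / 0.01341375 ≈ 0.7397

0.7397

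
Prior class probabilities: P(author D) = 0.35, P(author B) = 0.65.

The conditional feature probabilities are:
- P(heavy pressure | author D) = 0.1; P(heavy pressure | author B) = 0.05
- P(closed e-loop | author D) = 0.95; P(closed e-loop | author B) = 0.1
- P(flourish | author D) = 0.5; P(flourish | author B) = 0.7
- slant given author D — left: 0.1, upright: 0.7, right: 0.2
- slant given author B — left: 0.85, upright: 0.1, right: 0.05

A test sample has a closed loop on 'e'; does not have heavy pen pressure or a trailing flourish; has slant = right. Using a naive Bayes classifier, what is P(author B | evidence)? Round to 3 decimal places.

0.030

author D: 0.35 × (1−0.1) × 0.95 × (1−0.5) × 0.2 = 0.029925
author B: 0.65 × (1−0.05) × 0.1 × (1−0.7) × 0.05 = 0.00092625
P(author B | x) = 0.00092625 / 0.03085125 ≈ 0.030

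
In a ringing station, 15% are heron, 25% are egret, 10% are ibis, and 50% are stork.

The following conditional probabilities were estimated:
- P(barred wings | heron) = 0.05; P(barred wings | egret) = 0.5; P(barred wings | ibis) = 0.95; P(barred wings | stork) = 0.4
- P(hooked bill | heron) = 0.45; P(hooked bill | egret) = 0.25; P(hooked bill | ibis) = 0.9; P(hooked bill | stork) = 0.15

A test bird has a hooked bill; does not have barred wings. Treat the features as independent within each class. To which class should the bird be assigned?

heron: 0.15 × (1−0.05) × 0.45 = 0.064125
egret: 0.25 × (1−0.5) × 0.25 = 0.03125
ibis: 0.1 × (1−0.95) × 0.9 = 0.0045
stork: 0.5 × (1−0.4) × 0.15 = 0.045
Highest score → heron.

heron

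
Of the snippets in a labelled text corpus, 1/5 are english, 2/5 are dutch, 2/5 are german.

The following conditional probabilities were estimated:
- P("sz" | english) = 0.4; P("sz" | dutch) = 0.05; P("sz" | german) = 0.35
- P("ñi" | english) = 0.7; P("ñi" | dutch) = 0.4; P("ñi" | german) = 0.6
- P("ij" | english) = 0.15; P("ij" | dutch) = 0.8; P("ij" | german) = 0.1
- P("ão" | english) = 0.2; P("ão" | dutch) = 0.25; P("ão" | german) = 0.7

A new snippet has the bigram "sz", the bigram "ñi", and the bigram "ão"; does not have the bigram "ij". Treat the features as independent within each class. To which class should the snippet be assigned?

english: 0.2 × 0.4 × 0.7 × (1−0.15) × 0.2 = 0.00952
dutch: 0.4 × 0.05 × 0.4 × (1−0.8) × 0.25 = 0.0004
german: 0.4 × 0.35 × 0.6 × (1−0.1) × 0.7 = 0.05292
Highest score → german.

german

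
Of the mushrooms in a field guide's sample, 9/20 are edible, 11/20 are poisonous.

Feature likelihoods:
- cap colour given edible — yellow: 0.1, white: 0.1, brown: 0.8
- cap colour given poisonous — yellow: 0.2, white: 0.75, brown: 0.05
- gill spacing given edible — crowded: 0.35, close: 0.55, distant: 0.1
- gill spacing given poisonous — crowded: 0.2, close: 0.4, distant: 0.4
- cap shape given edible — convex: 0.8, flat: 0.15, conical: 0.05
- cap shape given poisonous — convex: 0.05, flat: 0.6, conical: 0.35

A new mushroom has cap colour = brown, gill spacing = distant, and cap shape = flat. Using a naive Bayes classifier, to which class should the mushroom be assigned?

edible: 0.45 × 0.8 × 0.1 × 0.15 = 0.0054
poisonous: 0.55 × 0.05 × 0.4 × 0.6 = 0.0066
Highest score → poisonous.

poisonous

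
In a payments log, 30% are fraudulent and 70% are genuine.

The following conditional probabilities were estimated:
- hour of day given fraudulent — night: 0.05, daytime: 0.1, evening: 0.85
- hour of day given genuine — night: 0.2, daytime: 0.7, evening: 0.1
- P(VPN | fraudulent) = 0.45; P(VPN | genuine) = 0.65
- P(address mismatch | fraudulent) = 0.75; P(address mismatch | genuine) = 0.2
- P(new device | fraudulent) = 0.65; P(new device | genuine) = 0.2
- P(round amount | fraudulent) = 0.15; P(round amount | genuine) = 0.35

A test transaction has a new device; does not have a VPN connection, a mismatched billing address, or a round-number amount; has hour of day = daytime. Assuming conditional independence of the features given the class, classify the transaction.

fraudulent: 0.3 × 0.1 × (1−0.45) × (1−0.75) × 0.65 × (1−0.15) = 0.0022790625
genuine: 0.7 × 0.7 × (1−0.65) × (1−0.2) × 0.2 × (1−0.35) = 0.017836
Highest score → genuine.

genuine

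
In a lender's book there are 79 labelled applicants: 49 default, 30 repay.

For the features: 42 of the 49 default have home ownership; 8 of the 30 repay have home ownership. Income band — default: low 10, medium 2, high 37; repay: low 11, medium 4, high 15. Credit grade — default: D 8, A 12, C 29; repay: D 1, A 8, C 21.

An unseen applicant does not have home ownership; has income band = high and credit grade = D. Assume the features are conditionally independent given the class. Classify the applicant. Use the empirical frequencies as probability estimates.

default: (49/79) × (7/49) × (37/49) × (8/49) ≈ 0.0109237
repay: (30/79) × (22/30) × (15/30) × (1/30) ≈ 0.00464135
Highest score → default.

default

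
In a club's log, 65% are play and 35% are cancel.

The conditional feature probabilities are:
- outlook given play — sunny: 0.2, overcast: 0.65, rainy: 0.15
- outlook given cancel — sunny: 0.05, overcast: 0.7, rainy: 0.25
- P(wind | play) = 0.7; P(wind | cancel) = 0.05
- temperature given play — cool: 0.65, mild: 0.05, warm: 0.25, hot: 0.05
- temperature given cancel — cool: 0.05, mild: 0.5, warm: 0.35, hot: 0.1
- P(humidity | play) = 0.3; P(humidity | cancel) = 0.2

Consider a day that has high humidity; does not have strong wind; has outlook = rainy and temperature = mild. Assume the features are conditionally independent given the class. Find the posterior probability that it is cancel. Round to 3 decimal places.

play: 0.65 × 0.15 × (1−0.7) × 0.05 × 0.3 = 0.00043875
cancel: 0.35 × 0.25 × (1−0.05) × 0.5 × 0.2 = 0.0083125
P(cancel | x) = 0.0083125 / 0.00875125 ≈ 0.950

0.950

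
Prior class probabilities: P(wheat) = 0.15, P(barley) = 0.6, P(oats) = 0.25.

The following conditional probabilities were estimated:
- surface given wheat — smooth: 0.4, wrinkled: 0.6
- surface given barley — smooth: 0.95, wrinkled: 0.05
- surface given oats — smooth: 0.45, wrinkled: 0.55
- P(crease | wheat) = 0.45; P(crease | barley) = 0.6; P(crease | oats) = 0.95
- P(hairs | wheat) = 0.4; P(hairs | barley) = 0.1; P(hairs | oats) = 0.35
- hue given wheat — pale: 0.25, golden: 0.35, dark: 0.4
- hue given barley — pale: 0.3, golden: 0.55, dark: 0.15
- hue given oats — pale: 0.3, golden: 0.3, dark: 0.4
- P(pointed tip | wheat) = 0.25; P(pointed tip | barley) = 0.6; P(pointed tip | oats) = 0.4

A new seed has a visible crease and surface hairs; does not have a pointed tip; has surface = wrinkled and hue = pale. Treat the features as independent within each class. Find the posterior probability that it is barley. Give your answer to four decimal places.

0.0188

wheat: 0.15 × 0.6 × 0.45 × 0.4 × 0.25 × (1−0.25) = 0.0030375
barley: 0.6 × 0.05 × 0.6 × 0.1 × 0.3 × (1−0.6) = 0.000216
oats: 0.25 × 0.55 × 0.95 × 0.35 × 0.3 × (1−0.4) = 0.008229375
P(barley | x) = 0.000216 / 0.011482875 ≈ 0.0188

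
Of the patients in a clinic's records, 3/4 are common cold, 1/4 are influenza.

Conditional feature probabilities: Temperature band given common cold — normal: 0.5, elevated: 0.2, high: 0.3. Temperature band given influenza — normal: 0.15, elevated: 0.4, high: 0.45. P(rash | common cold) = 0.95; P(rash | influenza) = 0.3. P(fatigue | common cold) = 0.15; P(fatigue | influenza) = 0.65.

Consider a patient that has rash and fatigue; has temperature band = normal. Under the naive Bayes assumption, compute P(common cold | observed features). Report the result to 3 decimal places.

common cold: 0.75 × 0.5 × 0.95 × 0.15 = 0.0534375
influenza: 0.25 × 0.15 × 0.3 × 0.65 = 0.0073125
P(common cold | x) = 0.0534375 / 0.06075 ≈ 0.880

0.880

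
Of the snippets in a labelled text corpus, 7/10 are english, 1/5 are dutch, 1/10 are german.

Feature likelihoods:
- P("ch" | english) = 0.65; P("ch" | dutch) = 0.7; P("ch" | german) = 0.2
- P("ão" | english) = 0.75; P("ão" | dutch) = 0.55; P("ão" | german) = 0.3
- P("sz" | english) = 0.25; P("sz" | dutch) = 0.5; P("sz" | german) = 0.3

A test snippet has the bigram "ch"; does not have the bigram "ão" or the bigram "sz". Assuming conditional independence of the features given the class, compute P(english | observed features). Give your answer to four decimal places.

0.6738

english: 0.7 × 0.65 × (1−0.75) × (1−0.25) = 0.0853125
dutch: 0.2 × 0.7 × (1−0.55) × (1−0.5) = 0.0315
german: 0.1 × 0.2 × (1−0.3) × (1−0.3) = 0.0098
P(english | x) = 0.0853125 / 0.1266125 ≈ 0.6738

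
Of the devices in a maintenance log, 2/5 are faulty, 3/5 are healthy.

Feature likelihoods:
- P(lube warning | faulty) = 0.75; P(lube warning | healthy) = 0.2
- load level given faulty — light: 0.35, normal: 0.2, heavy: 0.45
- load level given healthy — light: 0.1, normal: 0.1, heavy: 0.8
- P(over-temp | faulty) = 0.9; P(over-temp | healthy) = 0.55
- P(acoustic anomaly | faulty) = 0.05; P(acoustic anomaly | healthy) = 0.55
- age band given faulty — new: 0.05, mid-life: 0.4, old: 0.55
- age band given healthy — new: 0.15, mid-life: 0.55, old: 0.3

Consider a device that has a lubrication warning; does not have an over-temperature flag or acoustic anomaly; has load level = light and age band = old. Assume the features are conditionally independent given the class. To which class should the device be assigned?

faulty: 0.4 × 0.75 × 0.35 × (1−0.9) × (1−0.05) × 0.55 = 0.00548625
healthy: 0.6 × 0.2 × 0.1 × (1−0.55) × (1−0.55) × 0.3 = 0.000729
Highest score → faulty.

faulty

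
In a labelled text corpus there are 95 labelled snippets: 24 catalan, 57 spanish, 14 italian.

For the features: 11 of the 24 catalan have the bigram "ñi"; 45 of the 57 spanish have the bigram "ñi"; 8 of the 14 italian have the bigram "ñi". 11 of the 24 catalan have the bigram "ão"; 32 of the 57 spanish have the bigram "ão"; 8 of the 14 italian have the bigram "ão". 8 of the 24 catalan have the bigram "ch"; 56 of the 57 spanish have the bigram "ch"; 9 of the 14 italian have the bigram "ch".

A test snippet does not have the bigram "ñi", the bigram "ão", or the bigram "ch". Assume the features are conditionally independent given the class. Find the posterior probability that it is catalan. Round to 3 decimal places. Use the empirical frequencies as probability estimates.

0.823

catalan: (24/95) × (13/24) × (13/24) × (16/24) ≈ 0.0494152
spanish: (57/95) × (12/57) × (25/57) × (1/57) ≈ 0.000971959
italian: (14/95) × (6/14) × (6/14) × (5/14) ≈ 0.00966702
P(catalan | x) = 0.0494152 / 0.060054179 ≈ 0.823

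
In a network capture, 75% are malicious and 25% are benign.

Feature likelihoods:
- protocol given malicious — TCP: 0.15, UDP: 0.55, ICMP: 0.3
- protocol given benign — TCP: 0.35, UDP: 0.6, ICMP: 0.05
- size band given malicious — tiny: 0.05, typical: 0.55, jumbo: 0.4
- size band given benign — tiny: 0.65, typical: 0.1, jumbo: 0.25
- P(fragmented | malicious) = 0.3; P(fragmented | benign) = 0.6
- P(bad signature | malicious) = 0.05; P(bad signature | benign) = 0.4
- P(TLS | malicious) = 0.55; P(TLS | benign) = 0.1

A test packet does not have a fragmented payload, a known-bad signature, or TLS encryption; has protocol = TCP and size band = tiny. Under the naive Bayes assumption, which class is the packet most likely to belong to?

benign

malicious: 0.75 × 0.15 × 0.05 × (1−0.3) × (1−0.05) × (1−0.55) = 0.00168328125
benign: 0.25 × 0.35 × 0.65 × (1−0.6) × (1−0.4) × (1−0.1) = 0.012285
Highest score → benign.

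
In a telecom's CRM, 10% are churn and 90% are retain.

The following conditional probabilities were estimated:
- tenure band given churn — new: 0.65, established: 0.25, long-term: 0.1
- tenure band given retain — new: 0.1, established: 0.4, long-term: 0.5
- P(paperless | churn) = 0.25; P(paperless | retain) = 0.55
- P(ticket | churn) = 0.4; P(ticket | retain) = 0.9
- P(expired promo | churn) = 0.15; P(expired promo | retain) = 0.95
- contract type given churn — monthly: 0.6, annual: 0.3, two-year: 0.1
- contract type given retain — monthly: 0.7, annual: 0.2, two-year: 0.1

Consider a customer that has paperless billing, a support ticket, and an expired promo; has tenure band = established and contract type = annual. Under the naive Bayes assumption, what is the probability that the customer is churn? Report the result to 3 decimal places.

0.003

churn: 0.1 × 0.25 × 0.25 × 0.4 × 0.15 × 0.3 = 0.0001125
retain: 0.9 × 0.4 × 0.55 × 0.9 × 0.95 × 0.2 = 0.033858
P(churn | x) = 0.0001125 / 0.0339705 ≈ 0.003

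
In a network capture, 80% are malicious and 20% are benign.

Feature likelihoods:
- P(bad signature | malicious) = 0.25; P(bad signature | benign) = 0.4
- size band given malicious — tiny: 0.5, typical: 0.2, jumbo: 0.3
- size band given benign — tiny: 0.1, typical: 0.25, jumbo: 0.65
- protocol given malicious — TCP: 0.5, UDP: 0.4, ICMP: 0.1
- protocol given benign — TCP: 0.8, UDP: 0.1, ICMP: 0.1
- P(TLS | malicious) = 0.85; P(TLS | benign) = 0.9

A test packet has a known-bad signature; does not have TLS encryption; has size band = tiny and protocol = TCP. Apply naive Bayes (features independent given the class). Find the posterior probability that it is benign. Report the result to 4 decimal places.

malicious: 0.8 × 0.25 × 0.5 × 0.5 × (1−0.85) = 0.0075
benign: 0.2 × 0.4 × 0.1 × 0.8 × (1−0.9) = 0.00064
P(benign | x) = 0.00064 / 0.00814 ≈ 0.0786

0.0786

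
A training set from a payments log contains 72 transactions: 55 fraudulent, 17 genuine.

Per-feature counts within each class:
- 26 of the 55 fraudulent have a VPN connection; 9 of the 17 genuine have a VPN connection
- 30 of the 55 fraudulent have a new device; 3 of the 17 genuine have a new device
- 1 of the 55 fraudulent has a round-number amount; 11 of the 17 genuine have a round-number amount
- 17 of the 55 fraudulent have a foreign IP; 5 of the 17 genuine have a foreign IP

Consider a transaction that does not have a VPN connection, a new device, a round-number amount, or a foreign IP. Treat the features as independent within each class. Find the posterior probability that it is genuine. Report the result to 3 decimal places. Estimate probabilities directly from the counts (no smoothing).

0.155

fraudulent: (55/72) × (29/55) × (25/55) × (54/55) × (38/55) ≈ 0.124192
genuine: (17/72) × (8/17) × (14/17) × (6/17) × (12/17) ≈ 0.0227967
P(genuine | x) = 0.0227967 / 0.1469887 ≈ 0.155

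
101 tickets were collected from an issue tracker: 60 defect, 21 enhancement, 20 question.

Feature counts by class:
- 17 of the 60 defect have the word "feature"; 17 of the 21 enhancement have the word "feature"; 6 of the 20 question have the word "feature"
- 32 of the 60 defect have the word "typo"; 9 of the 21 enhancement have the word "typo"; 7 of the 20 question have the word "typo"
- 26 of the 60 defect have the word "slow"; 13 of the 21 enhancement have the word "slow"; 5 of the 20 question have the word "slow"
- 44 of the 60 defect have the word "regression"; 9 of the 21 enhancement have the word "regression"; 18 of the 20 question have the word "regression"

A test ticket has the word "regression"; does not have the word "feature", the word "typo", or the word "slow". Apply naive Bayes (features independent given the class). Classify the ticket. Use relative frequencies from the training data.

defect: (60/101) × (43/60) × (28/60) × (34/60) × (44/60) ≈ 0.0825625
enhancement: (21/101) × (4/21) × (12/21) × (8/21) × (9/21) ≈ 0.00369483
question: (20/101) × (14/20) × (13/20) × (15/20) × (18/20) ≈ 0.0608168
Highest score → defect.

defect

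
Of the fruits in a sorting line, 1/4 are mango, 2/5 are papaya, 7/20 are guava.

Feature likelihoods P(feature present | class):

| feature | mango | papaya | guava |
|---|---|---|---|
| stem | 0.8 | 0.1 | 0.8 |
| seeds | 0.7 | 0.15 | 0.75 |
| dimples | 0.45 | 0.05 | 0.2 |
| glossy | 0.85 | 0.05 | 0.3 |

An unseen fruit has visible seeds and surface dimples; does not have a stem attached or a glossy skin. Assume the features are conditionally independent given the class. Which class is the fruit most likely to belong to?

mango: 0.25 × (1−0.8) × 0.7 × 0.45 × (1−0.85) = 0.0023625
papaya: 0.4 × (1−0.1) × 0.15 × 0.05 × (1−0.05) = 0.002565
guava: 0.35 × (1−0.8) × 0.75 × 0.2 × (1−0.3) = 0.00735
Highest score → guava.

guava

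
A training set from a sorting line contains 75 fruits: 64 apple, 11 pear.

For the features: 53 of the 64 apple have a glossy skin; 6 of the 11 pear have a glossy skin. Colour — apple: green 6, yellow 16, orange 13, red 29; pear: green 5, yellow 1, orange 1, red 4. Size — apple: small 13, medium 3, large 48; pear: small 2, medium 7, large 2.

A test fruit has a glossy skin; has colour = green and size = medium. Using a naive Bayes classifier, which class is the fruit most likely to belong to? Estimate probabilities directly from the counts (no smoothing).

apple: (64/75) × (53/64) × (6/64) × (3/64) = 0.00310546875
pear: (11/75) × (6/11) × (5/11) × (7/11) ≈ 0.0231405
Highest score → pear.

pear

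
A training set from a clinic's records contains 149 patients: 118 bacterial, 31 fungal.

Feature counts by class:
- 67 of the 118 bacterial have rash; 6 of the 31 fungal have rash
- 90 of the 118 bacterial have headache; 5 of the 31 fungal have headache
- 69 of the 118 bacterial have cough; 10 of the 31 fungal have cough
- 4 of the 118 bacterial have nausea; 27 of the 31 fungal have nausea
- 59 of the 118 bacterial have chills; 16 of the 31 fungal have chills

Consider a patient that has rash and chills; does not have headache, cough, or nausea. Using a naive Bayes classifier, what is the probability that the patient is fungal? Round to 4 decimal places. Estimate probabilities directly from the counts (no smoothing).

bacterial: (118/149) × (67/118) × (28/118) × (49/118) × (114/118) × (59/118) ≈ 0.0214028
fungal: (31/149) × (6/31) × (26/31) × (21/31) × (4/31) × (16/31) ≈ 0.00152367
P(fungal | x) = 0.00152367 / 0.02292647 ≈ 0.0665

0.0665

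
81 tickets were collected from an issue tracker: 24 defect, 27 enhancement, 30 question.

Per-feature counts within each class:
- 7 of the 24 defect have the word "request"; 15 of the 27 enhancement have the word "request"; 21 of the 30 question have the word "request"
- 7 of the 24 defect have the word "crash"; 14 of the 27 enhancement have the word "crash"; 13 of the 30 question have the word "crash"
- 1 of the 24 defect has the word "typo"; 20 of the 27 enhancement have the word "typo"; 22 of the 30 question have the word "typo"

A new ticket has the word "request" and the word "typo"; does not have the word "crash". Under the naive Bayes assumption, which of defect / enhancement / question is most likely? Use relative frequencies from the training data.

defect: (24/81) × (7/24) × (17/24) × (1/24) ≈ 0.00255058
enhancement: (27/81) × (15/27) × (13/27) × (20/27) ≈ 0.0660468
question: (30/81) × (21/30) × (17/30) × (22/30) ≈ 0.107737
Highest score → question.

question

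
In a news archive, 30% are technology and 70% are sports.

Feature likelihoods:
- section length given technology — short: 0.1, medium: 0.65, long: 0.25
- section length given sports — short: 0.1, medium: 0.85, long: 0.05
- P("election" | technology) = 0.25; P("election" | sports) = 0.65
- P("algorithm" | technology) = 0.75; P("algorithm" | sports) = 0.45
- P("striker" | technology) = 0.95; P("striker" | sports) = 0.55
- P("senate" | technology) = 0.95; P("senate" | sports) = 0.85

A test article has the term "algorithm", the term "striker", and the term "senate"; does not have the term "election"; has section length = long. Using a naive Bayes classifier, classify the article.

technology

technology: 0.3 × 0.25 × (1−0.25) × 0.75 × 0.95 × 0.95 = 0.03807421875
sports: 0.7 × 0.05 × (1−0.65) × 0.45 × 0.55 × 0.85 = 0.00257709375
Highest score → technology.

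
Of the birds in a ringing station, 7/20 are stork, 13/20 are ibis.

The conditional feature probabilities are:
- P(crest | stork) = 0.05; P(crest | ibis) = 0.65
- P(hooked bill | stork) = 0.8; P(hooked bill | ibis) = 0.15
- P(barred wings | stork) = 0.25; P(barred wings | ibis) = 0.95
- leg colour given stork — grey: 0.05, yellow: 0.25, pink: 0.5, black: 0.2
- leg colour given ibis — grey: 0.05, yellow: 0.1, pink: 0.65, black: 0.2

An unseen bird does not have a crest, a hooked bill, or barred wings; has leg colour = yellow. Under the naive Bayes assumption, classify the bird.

stork: 0.35 × (1−0.05) × (1−0.8) × (1−0.25) × 0.25 = 0.01246875
ibis: 0.65 × (1−0.65) × (1−0.15) × (1−0.95) × 0.1 = 0.000966875
Highest score → stork.

stork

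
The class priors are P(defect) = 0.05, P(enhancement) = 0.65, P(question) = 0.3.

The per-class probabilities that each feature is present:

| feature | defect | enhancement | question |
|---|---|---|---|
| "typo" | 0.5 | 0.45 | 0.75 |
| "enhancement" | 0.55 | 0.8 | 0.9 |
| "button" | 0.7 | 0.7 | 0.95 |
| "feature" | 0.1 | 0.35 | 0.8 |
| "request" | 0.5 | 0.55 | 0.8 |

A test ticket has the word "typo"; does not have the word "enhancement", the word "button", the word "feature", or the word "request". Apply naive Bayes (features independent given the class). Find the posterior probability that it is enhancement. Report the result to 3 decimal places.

0.767

defect: 0.05 × 0.5 × (1−0.55) × (1−0.7) × (1−0.1) × (1−0.5) = 0.00151875
enhancement: 0.65 × 0.45 × (1−0.8) × (1−0.7) × (1−0.35) × (1−0.55) = 0.005133375
question: 0.3 × 0.75 × (1−0.9) × (1−0.95) × (1−0.8) × (1−0.8) = 0.000045
P(enhancement | x) = 0.005133375 / 0.006697125 ≈ 0.767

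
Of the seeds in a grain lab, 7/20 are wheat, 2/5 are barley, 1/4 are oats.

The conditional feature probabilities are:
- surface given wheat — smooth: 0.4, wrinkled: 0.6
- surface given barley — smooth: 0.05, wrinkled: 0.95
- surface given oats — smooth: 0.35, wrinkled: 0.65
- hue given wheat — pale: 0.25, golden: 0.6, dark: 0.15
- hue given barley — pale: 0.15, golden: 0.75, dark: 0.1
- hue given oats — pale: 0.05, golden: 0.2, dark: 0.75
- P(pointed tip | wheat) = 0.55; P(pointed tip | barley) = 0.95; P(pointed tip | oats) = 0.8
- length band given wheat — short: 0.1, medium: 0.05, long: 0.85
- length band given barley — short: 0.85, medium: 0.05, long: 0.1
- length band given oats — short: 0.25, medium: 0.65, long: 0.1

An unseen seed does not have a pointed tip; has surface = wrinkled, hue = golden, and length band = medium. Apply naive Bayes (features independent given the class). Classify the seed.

oats

wheat: 0.35 × 0.6 × 0.6 × (1−0.55) × 0.05 = 0.002835
barley: 0.4 × 0.95 × 0.75 × (1−0.95) × 0.05 = 0.0007125
oats: 0.25 × 0.65 × 0.2 × (1−0.8) × 0.65 = 0.004225
Highest score → oats.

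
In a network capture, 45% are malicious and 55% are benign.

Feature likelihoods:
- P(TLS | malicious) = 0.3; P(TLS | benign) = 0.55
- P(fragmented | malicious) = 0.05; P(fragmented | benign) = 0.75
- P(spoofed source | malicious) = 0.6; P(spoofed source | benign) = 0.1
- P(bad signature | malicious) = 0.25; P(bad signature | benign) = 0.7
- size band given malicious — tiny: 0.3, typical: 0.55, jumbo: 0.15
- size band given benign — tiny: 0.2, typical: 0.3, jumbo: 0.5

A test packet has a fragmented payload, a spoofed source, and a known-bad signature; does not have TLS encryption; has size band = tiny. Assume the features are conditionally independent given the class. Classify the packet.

malicious: 0.45 × (1−0.3) × 0.05 × 0.6 × 0.25 × 0.3 = 0.00070875
benign: 0.55 × (1−0.55) × 0.75 × 0.1 × 0.7 × 0.2 = 0.00259875
Highest score → benign.

benign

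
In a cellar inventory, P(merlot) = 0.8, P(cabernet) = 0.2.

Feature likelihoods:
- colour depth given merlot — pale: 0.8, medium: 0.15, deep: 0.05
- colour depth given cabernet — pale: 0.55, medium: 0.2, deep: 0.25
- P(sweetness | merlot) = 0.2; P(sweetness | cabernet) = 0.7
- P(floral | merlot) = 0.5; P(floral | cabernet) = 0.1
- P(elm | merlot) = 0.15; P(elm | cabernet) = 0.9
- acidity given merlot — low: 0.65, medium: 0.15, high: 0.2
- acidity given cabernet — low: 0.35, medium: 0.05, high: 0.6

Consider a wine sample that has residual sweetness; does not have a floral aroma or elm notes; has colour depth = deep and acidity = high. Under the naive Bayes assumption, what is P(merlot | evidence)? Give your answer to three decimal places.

merlot: 0.8 × 0.05 × 0.2 × (1−0.5) × (1−0.15) × 0.2 = 0.00068
cabernet: 0.2 × 0.25 × 0.7 × (1−0.1) × (1−0.9) × 0.6 = 0.00189
P(merlot | x) = 0.00068 / 0.00257 ≈ 0.265

0.265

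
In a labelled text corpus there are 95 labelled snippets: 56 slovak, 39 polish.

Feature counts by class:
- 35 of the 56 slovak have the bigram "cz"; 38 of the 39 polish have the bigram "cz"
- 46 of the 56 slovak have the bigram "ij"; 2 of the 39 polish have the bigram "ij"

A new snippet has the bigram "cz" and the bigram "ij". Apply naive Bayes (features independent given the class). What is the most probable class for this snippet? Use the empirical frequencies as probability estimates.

slovak

slovak: (56/95) × (35/56) × (46/56) ≈ 0.302632
polish: (39/95) × (38/39) × (2/39) ≈ 0.0205128
Highest score → slovak.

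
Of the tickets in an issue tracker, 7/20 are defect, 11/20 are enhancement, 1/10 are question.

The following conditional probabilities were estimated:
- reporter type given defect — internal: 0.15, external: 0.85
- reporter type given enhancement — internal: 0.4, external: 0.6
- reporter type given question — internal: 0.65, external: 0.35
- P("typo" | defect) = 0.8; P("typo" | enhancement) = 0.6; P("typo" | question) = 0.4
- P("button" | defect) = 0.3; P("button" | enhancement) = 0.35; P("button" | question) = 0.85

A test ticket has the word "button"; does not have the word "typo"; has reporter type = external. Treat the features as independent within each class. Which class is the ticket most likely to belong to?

enhancement

defect: 0.35 × 0.85 × (1−0.8) × 0.3 = 0.01785
enhancement: 0.55 × 0.6 × (1−0.6) × 0.35 = 0.0462
question: 0.1 × 0.35 × (1−0.4) × 0.85 = 0.01785
Highest score → enhancement.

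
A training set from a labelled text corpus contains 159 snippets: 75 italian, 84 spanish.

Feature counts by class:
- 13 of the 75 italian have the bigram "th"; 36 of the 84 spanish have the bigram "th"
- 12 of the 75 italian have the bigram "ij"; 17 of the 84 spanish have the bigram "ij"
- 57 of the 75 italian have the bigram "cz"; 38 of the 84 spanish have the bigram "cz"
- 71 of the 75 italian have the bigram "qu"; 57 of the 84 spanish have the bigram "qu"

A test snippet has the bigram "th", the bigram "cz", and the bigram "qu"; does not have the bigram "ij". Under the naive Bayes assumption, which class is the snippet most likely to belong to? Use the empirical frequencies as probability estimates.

italian: (75/159) × (13/75) × (63/75) × (57/75) × (71/75) ≈ 0.0494124
spanish: (84/159) × (36/84) × (67/84) × (38/84) × (57/84) ≈ 0.0554371
Highest score → spanish.

spanish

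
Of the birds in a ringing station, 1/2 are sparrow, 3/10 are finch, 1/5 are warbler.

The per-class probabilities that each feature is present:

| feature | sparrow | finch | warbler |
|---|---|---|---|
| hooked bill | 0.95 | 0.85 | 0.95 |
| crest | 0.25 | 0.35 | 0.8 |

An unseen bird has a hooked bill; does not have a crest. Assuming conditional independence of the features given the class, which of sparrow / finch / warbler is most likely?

sparrow: 0.5 × 0.95 × (1−0.25) = 0.35625
finch: 0.3 × 0.85 × (1−0.35) = 0.16575
warbler: 0.2 × 0.95 × (1−0.8) = 0.038
Highest score → sparrow.

sparrow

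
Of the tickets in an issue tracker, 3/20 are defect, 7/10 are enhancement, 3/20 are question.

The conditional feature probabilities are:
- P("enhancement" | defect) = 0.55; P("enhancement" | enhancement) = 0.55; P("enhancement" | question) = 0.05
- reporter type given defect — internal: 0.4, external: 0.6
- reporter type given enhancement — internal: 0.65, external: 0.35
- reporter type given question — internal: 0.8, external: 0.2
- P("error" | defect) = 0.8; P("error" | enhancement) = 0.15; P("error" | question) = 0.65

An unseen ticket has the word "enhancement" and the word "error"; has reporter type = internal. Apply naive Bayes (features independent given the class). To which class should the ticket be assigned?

enhancement

defect: 0.15 × 0.55 × 0.4 × 0.8 = 0.0264
enhancement: 0.7 × 0.55 × 0.65 × 0.15 = 0.0375375
question: 0.15 × 0.05 × 0.8 × 0.65 = 0.0039
Highest score → enhancement.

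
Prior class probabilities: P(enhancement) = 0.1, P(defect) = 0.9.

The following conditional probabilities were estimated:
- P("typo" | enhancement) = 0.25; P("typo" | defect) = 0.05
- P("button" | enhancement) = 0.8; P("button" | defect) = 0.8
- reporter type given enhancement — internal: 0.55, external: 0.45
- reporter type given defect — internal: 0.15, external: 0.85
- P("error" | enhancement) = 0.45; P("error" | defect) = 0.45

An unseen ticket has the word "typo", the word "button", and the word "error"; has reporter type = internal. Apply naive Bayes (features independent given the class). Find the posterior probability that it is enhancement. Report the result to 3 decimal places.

0.671

enhancement: 0.1 × 0.25 × 0.8 × 0.55 × 0.45 = 0.00495
defect: 0.9 × 0.05 × 0.8 × 0.15 × 0.45 = 0.00243
P(enhancement | x) = 0.00495 / 0.00738 ≈ 0.671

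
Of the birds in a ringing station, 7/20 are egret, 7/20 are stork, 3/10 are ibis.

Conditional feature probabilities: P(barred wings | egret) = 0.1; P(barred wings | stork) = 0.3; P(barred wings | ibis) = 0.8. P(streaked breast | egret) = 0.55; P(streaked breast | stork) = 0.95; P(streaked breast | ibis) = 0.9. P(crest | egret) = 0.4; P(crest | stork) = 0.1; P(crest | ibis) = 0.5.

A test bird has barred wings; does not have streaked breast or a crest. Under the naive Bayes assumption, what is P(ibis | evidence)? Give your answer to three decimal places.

egret: 0.35 × 0.1 × (1−0.55) × (1−0.4) = 0.00945
stork: 0.35 × 0.3 × (1−0.95) × (1−0.1) = 0.004725
ibis: 0.3 × 0.8 × (1−0.9) × (1−0.5) = 0.012
P(ibis | x) = 0.012 / 0.026175 ≈ 0.458

0.458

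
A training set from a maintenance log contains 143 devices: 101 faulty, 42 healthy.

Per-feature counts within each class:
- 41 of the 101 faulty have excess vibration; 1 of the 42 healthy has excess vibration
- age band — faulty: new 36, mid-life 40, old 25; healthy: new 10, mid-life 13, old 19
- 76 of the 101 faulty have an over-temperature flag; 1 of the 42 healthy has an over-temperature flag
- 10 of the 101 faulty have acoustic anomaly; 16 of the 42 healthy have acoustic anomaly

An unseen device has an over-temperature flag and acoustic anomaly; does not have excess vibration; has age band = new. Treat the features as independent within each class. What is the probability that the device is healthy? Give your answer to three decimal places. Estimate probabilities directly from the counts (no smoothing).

faulty: (101/143) × (60/101) × (36/101) × (76/101) × (10/101) ≈ 0.0111421
healthy: (42/143) × (41/42) × (10/42) × (1/42) × (16/42) ≈ 0.000619184
P(healthy | x) = 0.000619184 / 0.011761284 ≈ 0.053

0.053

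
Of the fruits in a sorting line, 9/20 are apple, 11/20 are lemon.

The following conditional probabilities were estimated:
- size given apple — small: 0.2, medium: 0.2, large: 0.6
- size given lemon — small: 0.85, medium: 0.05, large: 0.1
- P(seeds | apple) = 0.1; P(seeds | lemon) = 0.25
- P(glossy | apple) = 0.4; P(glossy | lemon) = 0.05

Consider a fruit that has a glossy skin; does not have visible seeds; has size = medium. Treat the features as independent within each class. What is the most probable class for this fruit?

apple

apple: 0.45 × 0.2 × (1−0.1) × 0.4 = 0.0324
lemon: 0.55 × 0.05 × (1−0.25) × 0.05 = 0.00103125
Highest score → apple.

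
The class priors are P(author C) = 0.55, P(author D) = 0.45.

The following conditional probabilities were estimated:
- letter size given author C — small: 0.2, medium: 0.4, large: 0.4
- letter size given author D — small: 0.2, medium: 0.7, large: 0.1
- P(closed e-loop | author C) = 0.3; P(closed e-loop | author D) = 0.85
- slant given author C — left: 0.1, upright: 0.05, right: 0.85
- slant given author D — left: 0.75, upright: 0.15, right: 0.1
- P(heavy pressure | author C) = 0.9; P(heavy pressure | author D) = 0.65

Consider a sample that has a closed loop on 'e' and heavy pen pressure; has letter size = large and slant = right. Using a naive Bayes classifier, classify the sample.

author C: 0.55 × 0.4 × 0.3 × 0.85 × 0.9 = 0.05049
author D: 0.45 × 0.1 × 0.85 × 0.1 × 0.65 = 0.00248625
Highest score → author C.

author C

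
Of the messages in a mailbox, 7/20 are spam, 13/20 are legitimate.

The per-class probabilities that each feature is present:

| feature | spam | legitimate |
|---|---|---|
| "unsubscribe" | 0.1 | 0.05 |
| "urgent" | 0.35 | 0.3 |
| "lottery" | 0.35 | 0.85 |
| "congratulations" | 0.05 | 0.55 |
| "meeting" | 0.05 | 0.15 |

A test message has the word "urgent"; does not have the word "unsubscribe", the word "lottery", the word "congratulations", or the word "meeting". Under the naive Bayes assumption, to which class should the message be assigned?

spam

spam: 0.35 × (1−0.1) × 0.35 × (1−0.35) × (1−0.05) × (1−0.05) = 0.06467540625
legitimate: 0.65 × (1−0.05) × 0.3 × (1−0.85) × (1−0.55) × (1−0.15) = 0.01062871875
Highest score → spam.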